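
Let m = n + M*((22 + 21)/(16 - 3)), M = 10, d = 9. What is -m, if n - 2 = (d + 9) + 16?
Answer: -898/13 ≈ -69.077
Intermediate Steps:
n = 36 (n = 2 + ((9 + 9) + 16) = 2 + (18 + 16) = 2 + 34 = 36)
m = 898/13 (m = 36 + 10*((22 + 21)/(16 - 3)) = 36 + 10*(43/13) = 36 + 430/13 = 898/13 ≈ 69.077)
-m = -1*898/13 = -898/13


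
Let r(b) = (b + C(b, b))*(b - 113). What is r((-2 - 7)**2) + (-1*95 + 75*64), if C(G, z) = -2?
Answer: 2177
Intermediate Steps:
r(b) = (-113 + b)*(-2 + b) (r(b) = (b - 2)*(b - 113) = (-2 + b)*(-113 + b) = (-113 + b)*(-2 + b))
r((-2 - 7)**2) + (-1*95 + 75*64) = (226 + ((-2 - 7)**2)**2 - 115*(-2 - 7)**2) + (-1*95 + 75*64) = (226 + ((-9)**2)**2 - 115*(-9)**2) + (-95 + 4800) = (226 + 81**2 - 115*81) + 4705 = (226 + 6561 - 9315) + 4705 = -2528 + 4705 = 2177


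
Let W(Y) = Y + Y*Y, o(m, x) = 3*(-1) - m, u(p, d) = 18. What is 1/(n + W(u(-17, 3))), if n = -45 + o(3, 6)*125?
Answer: -1/453 ≈ -0.0022075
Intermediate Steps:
o(m, x) = -3 - m
W(Y) = Y + Y²
n = -795 (n = -45 + (-3 - 1*3)*125 = -45 + (-3 - 3)*125 = -45 - 6*125 = -45 - 750 = -795)
1/(n + W(u(-17, 3))) = 1/(-795 + 18*(1 + 18)) = 1/(-795 + 18*19) = 1/(-795 + 342) = 1/(-453) = -1/453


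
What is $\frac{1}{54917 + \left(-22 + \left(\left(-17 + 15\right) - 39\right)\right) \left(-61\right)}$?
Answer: $\frac{1}{58760} \approx 1.7018 \cdot 10^{-5}$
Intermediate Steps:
$\frac{1}{54917 + \left(-22 + \left(\left(-17 + 15\right) - 39\right)\right) \left(-61\right)} = \frac{1}{54917 + \left(-22 - 41\right) \left(-61\right)} = \frac{1}{54917 - -3843} = \frac{1}{54917 + 3843} = \frac{1}{58760}$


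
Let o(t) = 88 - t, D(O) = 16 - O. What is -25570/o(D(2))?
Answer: -12785/37 ≈ -345.54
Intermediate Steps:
-25570/o(D(2)) = -25570/(88 - (16 - 1*2)) = -25570/(88 - (16 - 2)) = -25570/(88 - 1*14) = -25570/(88 - 14) = -25570/74 = -25570*1/74 = -12785/37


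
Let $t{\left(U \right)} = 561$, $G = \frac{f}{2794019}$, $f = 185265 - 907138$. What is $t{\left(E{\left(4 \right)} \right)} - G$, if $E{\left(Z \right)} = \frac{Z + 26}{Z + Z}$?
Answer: $\frac{1568166532}{2794019} \approx 561.26$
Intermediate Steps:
$f = -721873$ ($f = 185265 - 907138 = -721873$)
$G = - \frac{721873}{2794019} \approx -0.25836$
$E{\left(Z \right)} = \frac{26 + Z}{2 Z}$
$t{\left(E{\left(4 \right)} \right)} - G = 561 - - \frac{721873}{2794019} = 561 + \frac{721873}{2794019} = \frac{1568166532}{2794019}$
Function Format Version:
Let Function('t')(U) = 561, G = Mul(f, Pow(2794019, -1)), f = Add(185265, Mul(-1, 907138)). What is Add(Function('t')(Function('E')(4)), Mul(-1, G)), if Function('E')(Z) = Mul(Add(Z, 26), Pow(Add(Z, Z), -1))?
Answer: Rational(1568166532, 2794019) ≈ 561.26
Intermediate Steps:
f = -721873 (f = Add(185265, -907138) = -721873)
G = Rational(-721873, 2794019) (G = Mul(-721873, Pow(2794019, -1)) = Mul(-721873, Rational(1, 2794019)) = Rational(-721873, 2794019) ≈ -0.25836)
Function('E')(Z) = Mul(Rational(1, 2), Pow(Z, -1), Add(26, Z)) (Function('E')(Z) = Mul(Add(26, Z), Pow(Mul(2, Z), -1)) = Mul(Add(26, Z), Mul(Rational(1, 2), Pow(Z, -1))) = Mul(Rational(1, 2), Pow(Z, -1), Add(26, Z)))
Add(Function('t')(Function('E')(4)), Mul(-1, G)) = Add(561, Mul(-1, Rational(-721873, 2794019))) = Add(561, Rational(721873, 2794019)) = Rational(1568166532, 2794019)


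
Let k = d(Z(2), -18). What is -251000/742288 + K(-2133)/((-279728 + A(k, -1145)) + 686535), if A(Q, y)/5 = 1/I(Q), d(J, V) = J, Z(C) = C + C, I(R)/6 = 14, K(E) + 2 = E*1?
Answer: -1088780246615/3170663985298 ≈ -0.34339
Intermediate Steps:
K(E) = -2 + E (K(E) = -2 + E*1 = -2 + E)
I(R) = 84 (I(R) = 6*14 = 84)
Z(C) = 2*C
k = 4 (k = 2*2 = 4)
A(Q, y) = 5/84
-251000/742288 + K(-2133)/((-279728 + A(k, -1145)) + 686535) = -251000/742288 + (-2 - 2133)/((-279728 + 5/84) + 686535) = -251000*1/742288 - 2135/(-23497147/84 + 686535) = -31375/92786 - 2135/34171793/84 = -31375/92786 - 2135*84/34171793 = -31375/92786 - 179340/34171793 = -1088780246615/3170663985298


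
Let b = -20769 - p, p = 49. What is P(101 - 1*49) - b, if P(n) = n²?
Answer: 23522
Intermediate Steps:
b = -20818 (b = -20769 - 1*49 = -20769 - 49 = -20818)
P(101 - 1*49) - b = (101 - 1*49)² - 1*(-20818) = (101 - 49)² + 20818 = 52² + 20818 = 2704 + 20818 = 23522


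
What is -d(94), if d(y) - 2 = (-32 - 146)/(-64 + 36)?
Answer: -117/14 ≈ -8.3571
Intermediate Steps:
d(y) = 117/14 (d(y) = 2 + (-32 - 146)/(-64 + 36) = 2 - 178/(-28) = 2 - 178*(-1/28) = 2 + 89/14 = 117/14)
-d(94) = -1*117/14 = -117/14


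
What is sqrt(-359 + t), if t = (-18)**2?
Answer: I*sqrt(35) ≈ 5.9161*I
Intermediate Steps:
t = 324
sqrt(-359 + t) = sqrt(-359 + 324) = sqrt(-35) = I*sqrt(35)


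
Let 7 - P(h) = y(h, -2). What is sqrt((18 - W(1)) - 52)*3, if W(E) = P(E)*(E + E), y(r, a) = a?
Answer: 6*I*sqrt(13) ≈ 21.633*I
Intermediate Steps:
P(h) = 9 (P(h) = 7 - 1*(-2) = 7 + 2 = 9)
W(E) = 18*E (W(E) = 9*(E + E) = 9*(2*E) = 18*E)
sqrt((18 - W(1)) - 52)*3 = sqrt((18 - 18) - 52)*3 = sqrt(0 - 52)*3 = sqrt(-52)*3 = (2*I*sqrt(13))*3 = 6*I*sqrt(13)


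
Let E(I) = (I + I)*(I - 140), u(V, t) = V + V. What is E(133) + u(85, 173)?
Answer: -1692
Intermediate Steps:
u(V, t) = 2*V
E(I) = 2*I*(-140 + I) (E(I) = (2*I)*(-140 + I) = 2*I*(-140 + I))
E(133) + u(85, 173) = 2*133*(-140 + 133) + 2*85 = 2*133*(-7) + 170 = -1862 + 170 = -1692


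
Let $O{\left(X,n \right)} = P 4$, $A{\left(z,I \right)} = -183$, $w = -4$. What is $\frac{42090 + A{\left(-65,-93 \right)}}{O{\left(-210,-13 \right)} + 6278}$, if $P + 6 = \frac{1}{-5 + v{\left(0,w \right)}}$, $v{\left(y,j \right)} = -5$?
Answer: $\frac{209535}{31268} \approx 6.7013$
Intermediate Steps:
$P = - \frac{61}{10}$ ($P = -6 + \frac{1}{-5 - 5} = -6 + \frac{1}{-10} = -6 - \frac{1}{10} = - \frac{61}{10} \approx -6.1$)
$O{\left(X,n \right)} = - \frac{122}{5}$ ($O{\left(X,n \right)} = \left(- \frac{61}{10}\right) 4 = - \frac{122}{5}$)
$\frac{42090 + A{\left(-65,-93 \right)}}{O{\left(-210,-13 \right)} + 6278} = \frac{42090 - 183}{- \frac{122}{5} + 6278} = \frac{41907}{\frac{31268}{5}} = 41907 \cdot \frac{5}{31268} = \frac{209535}{31268}$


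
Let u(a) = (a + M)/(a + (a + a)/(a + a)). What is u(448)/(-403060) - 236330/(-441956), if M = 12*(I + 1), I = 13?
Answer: 763737482059/1428259261190 ≈ 0.53473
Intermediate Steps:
M = 168 (M = 12*(13 + 1) = 12*14 = 168)
u(a) = (168 + a)/(1 + a) (u(a) = (a + 168)/(a + (a + a)/(a + a)) = (168 + a)/(a + (2*a)/((2*a))) = (168 + a)/(a + (2*a)*(1/(2*a))) = (168 + a)/(a + 1) = (168 + a)/(1 + a))
u(448)/(-403060) - 236330/(-441956) = ((168 + 448)/(1 + 448))/(-403060) - 236330/(-441956) = (616/449)*(-1/403060) - 236330*(-1/441956) = ((1/449)*616)*(-1/403060) + 118165/220978 = (616/449)*(-1/403060) + 118165/220978 = -22/6463355 + 118165/220978 = 763737482059/1428259261190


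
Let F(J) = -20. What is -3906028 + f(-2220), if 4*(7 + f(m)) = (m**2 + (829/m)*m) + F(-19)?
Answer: -10694931/4 ≈ -2.6737e+6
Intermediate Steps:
f(m) = 781/4 + m**2/4 (f(m) = -7 + ((m**2 + (829/m)*m) - 20)/4 = -7 + ((m**2 + 829) - 20)/4 = -7 + ((829 + m**2) - 20)/4 = -7 + (809 + m**2)/4 = -7 + (809/4 + m**2/4) = 781/4 + m**2/4)
-3906028 + f(-2220) = -3906028 + (781/4 + (1/4)*(-2220)**2) = -3906028 + (781/4 + (1/4)*4928400) = -3906028 + (781/4 + 1232100) = -3906028 + 4929181/4 = -10694931/4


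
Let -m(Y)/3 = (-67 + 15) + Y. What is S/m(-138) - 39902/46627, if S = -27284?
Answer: -34076716/699405 ≈ -48.722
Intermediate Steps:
m(Y) = 156 - 3*Y (m(Y) = -3*((-67 + 15) + Y) = -3*(-52 + Y) = 156 - 3*Y)
S/m(-138) - 39902/46627 = -27284/(156 - 3*(-138)) - 39902/46627 = -27284/(156 + 414) - 39902*1/46627 = -27284/570 - 39902/46627 = -27284*1/570 - 39902/46627 = -718/15 - 39902/46627 = -34076716/699405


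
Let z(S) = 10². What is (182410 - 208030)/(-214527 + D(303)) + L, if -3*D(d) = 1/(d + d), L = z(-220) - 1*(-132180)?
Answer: 51590580885520/390010087 ≈ 1.3228e+5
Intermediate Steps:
z(S) = 100
L = 132280 (L = 100 - 1*(-132180) = 100 + 132180 = 132280)
D(d) = -1/(6*d) (D(d) = -1/(3*(d + d)) = -1/(2*d)/3 = -1/(6*d))
(182410 - 208030)/(-214527 + D(303)) + L = (182410 - 208030)/(-214527 - ⅙/303) + 132280 = -25620/(-214527 - ⅙*1/303) + 132280 = -25620/(-214527 - 1/1818) + 132280 = -25620/(-390010087/1818) + 132280 = -25620*(-1818/390010087) + 132280 = 46577160/390010087 + 132280 = 51590580885520/390010087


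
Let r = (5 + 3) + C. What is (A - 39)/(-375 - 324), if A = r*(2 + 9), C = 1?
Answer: -20/233 ≈ -0.085837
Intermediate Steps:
r = 9 (r = (5 + 3) + 1 = 8 + 1 = 9)
A = 99 (A = 9*(2 + 9) = 9*11 = 99)
(A - 39)/(-375 - 324) = (99 - 39)/(-375 - 324) = 60/(-699) = 60*(-1/699) = -20/233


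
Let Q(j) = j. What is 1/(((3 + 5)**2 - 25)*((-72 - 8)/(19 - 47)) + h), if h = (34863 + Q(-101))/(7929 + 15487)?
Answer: 81956/9253907 ≈ 0.0088564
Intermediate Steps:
h = 17381/11708 (h = (34863 - 101)/(7929 + 15487) = 34762/23416 = 34762*(1/23416) = 17381/11708 ≈ 1.4845)
1/(((3 + 5)**2 - 25)*((-72 - 8)/(19 - 47)) + h) = 1/(((3 + 5)**2 - 25)*((-72 - 8)/(19 - 47)) + 17381/11708) = 1/((8**2 - 25)*(-80/(-28)) + 17381/11708) = 1/((64 - 25)*(-80*(-1/28)) + 17381/11708) = 1/(39*(20/7) + 17381/11708) = 1/(780/7 + 17381/11708) = 1/(9253907/81956) = 81956/9253907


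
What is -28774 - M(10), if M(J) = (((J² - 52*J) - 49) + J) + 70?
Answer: -28385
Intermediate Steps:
M(J) = 21 + J² - 51*J (M(J) = ((-49 + J² - 52*J) + J) + 70 = (-49 + J² - 51*J) + 70 = 21 + J² - 51*J)
-28774 - M(10) = -28774 - (21 + 10² - 51*10) = -28774 - (21 + 100 - 510) = -28774 - 1*(-389) = -28774 + 389 = -28385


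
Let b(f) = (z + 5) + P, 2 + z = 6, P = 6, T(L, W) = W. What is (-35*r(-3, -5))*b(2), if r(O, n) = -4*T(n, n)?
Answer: -10500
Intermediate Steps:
z = 4 (z = -2 + 6 = 4)
r(O, n) = -4*n
b(f) = 15 (b(f) = (4 + 5) + 6 = 9 + 6 = 15)
(-35*r(-3, -5))*b(2) = -(-140)*(-5)*15 = -35*20*15 = -700*15 = -10500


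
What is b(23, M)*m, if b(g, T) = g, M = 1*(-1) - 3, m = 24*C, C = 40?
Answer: 22080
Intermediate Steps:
m = 960 (m = 24*40 = 960)
M = -4 (M = -1 - 3 = -4)
b(23, M)*m = 23*960 = 22080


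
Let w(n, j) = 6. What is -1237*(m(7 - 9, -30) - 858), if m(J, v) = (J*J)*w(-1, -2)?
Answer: 1031658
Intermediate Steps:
m(J, v) = 6*J**2 (m(J, v) = (J*J)*6 = J**2*6 = 6*J**2)
-1237*(m(7 - 9, -30) - 858) = -1237*(6*(7 - 9)**2 - 858) = -1237*(6*(-2)**2 - 858) = -1237*(6*4 - 858) = -1237*(24 - 858) = -1237*(-834) = 1031658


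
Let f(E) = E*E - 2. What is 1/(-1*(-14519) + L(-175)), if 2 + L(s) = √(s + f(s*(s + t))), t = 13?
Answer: -4839/197659678 + √803722323/592979034 ≈ 2.3328e-5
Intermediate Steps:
f(E) = -2 + E² (f(E) = E² - 2 = -2 + E²)
L(s) = -2 + √(-2 + s + s²*(13 + s)²) (L(s) = -2 + √(s + (-2 + (s*(s + 13))²)) = -2 + √(s + (-2 + (s*(13 + s))²)) = -2 + √(s + (-2 + s²*(13 + s)²)) = -2 + √(-2 + s + s²*(13 + s)²))
1/(-1*(-14519) + L(-175)) = 1/(-1*(-14519) + (-2 + √(-2 - 175 + (-175)²*(13 - 175)²))) = 1/(14519 + (-2 + √(-2 - 175 + 30625*(-162)²))) = 1/(14519 + (-2 + √(-2 - 175 + 30625*26244))) = 1/(14519 + (-2 + √(-2 - 175 + 803722500))) = 1/(14519 + (-2 + √803722323)) = 1/(14517 + √803722323)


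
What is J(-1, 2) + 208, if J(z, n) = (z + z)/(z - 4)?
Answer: 1042/5 ≈ 208.40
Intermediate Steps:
J(z, n) = 2*z/(-4 + z) (J(z, n) = (2*z)/(-4 + z) = 2*z/(-4 + z))
J(-1, 2) + 208 = 2*(-1)/(-4 - 1) + 208 = 2*(-1)/(-5) + 208 = 2*(-1)*(-⅕) + 208 = ⅖ + 208 = 1042/5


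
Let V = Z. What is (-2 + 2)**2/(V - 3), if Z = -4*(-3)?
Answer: 0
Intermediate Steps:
Z = 12
V = 12
(-2 + 2)**2/(V - 3) = (-2 + 2)**2/(12 - 3) = 0**2/9 = (1/9)*0 = 0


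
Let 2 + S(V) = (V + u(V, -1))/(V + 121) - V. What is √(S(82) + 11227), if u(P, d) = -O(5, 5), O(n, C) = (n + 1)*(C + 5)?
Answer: 3*√51021817/203 ≈ 105.56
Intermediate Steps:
O(n, C) = (1 + n)*(5 + C)
u(P, d) = -60 (u(P, d) = -(5 + 5 + 5*5 + 5*5) = -(5 + 5 + 25 + 25) = -1*60 = -60)
S(V) = -2 - V + (-60 + V)/(121 + V) (S(V) = -2 + ((V - 60)/(V + 121) - V) = -2 + ((-60 + V)/(121 + V) - V) = -2 + (-V + (-60 + V)/(121 + V)) = -2 - V + (-60 + V)/(121 + V))
√(S(82) + 11227) = √((-302 - 1*82² - 122*82)/(121 + 82) + 11227) = √((-302 - 1*6724 - 10004)/203 + 11227) = √((-302 - 6724 - 10004)/203 + 11227) = √((1/203)*(-17030) + 11227) = √(-17030/203 + 11227) = √(2262051/203) = 3*√51021817/203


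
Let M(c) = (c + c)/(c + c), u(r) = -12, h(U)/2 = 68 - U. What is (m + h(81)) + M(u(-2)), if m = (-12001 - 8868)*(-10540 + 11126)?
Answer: -12229259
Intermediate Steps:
h(U) = 136 - 2*U (h(U) = 2*(68 - U) = 136 - 2*U)
m = -12229234 (m = -20869*586 = -12229234)
M(c) = 1 (M(c) = (2*c)/((2*c)) = (2*c)*(1/(2*c)) = 1)
(m + h(81)) + M(u(-2)) = (-12229234 + (136 - 2*81)) + 1 = (-12229234 + (136 - 162)) + 1 = (-12229234 - 26) + 1 = -12229260 + 1 = -12229259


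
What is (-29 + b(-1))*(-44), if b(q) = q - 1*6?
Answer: 1584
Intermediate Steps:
b(q) = -6 + q (b(q) = q - 6 = -6 + q)
(-29 + b(-1))*(-44) = (-29 + (-6 - 1))*(-44) = (-29 - 7)*(-44) = -36*(-44) = 1584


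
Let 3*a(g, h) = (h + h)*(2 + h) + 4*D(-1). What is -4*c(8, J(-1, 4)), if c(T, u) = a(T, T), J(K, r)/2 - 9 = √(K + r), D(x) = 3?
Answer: -688/3 ≈ -229.33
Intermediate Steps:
J(K, r) = 18 + 2*√(K + r)
a(g, h) = 4 + 2*h*(2 + h)/3 (a(g, h) = ((h + h)*(2 + h) + 4*3)/3 = ((2*h)*(2 + h) + 12)/3 = (2*h*(2 + h) + 12)/3 = (12 + 2*h*(2 + h))/3 = 4 + 2*h*(2 + h)/3)
c(T, u) = 4 + 2*T²/3 + 4*T/3
-4*c(8, J(-1, 4)) = -4*(4 + (⅔)*8² + (4/3)*8) = -4*(4 + (⅔)*64 + 32/3) = -4*(4 + 128/3 + 32/3) = -4*172/3 = -688/3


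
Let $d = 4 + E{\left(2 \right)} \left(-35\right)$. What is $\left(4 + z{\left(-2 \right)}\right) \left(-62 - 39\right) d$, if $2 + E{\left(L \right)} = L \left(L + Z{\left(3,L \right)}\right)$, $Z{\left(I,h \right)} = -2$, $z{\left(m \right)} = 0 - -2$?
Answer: $-44844$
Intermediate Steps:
$z{\left(m \right)} = 2$ ($z{\left(m \right)} = 0 + 2 = 2$)
$E{\left(L \right)} = -2 + L \left(-2 + L\right)$ ($E{\left(L \right)} = -2 + L \left(L - 2\right) = -2 + L \left(-2 + L\right)$)
$d = 74$ ($d = 4 + \left(-2 + 2^{2} - 4\right) \left(-35\right) = 4 + \left(-2 + 4 - 4\right) \left(-35\right) = 4 - -70 = 4 + 70 = 74$)
$\left(4 + z{\left(-2 \right)}\right) \left(-62 - 39\right) d = \left(4 + 2\right) \left(-62 - 39\right) 74 = 6 \left(-101\right) 74 = \left(-606\right) 74 = -44844$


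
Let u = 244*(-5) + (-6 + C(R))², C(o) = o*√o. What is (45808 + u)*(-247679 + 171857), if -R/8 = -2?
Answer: -3635816544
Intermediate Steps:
R = 16 (R = -8*(-2) = 16)
C(o) = o^(3/2)
u = 2144 (u = 244*(-5) + (-6 + 16^(3/2))² = -1220 + (-6 + 64)² = -1220 + 58² = -1220 + 3364 = 2144)
(45808 + u)*(-247679 + 171857) = (45808 + 2144)*(-247679 + 171857) = 47952*(-75822) = -3635816544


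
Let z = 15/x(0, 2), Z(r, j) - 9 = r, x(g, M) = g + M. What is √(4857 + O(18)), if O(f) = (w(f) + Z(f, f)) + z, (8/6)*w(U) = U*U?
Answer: 3*√2282/2 ≈ 71.655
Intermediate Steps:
w(U) = 3*U²/4 (w(U) = 3*(U*U)/4 = 3*U²/4)
x(g, M) = M + g
Z(r, j) = 9 + r
z = 15/2 (z = 15/(2 + 0) = 15/2 ≈ 7.5000)
O(f) = 33/2 + f + 3*f²/4 (O(f) = (3*f²/4 + (9 + f)) + 15/2 = (9 + f + 3*f²/4) + 15/2 = 33/2 + f + 3*f²/4)
√(4857 + O(18)) = √(4857 + (33/2 + 18 + (¾)*18²)) = √(4857 + (33/2 + 18 + (¾)*324)) = √(4857 + (33/2 + 18 + 243)) = √(4857 + 555/2) = √(10269/2) = 3*√2282/2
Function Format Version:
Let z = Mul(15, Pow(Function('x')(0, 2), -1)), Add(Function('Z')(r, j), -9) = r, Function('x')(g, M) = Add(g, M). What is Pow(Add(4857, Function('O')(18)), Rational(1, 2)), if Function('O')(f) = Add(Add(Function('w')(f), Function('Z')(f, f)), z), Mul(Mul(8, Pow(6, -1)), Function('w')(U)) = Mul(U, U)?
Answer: Mul(Rational(3, 2), Pow(2282, Rational(1, 2))) ≈ 71.655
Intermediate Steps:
Function('w')(U) = Mul(Rational(3, 4), Pow(U, 2)) (Function('w')(U) = Mul(Rational(3, 4), Mul(U, U)) = Mul(Rational(3, 4), Pow(U, 2)))
Function('x')(g, M) = Add(M, g)
Function('Z')(r, j) = Add(9, r)
z = Rational(15, 2) (z = Mul(15, Pow(Add(2, 0), -1)) = Mul(15, Pow(2, -1)) = Mul(15, Rational(1, 2)) = Rational(15, 2) ≈ 7.5000)
Function('O')(f) = Add(Rational(33, 2), f, Mul(Rational(3, 4), Pow(f, 2))) (Function('O')(f) = Add(Add(Mul(Rational(3, 4), Pow(f, 2)), Add(9, f)), Rational(15, 2)) = Add(Add(9, f, Mul(Rational(3, 4), Pow(f, 2))), Rational(15, 2)) = Add(Rational(33, 2), f, Mul(Rational(3, 4), Pow(f, 2))))
Pow(Add(4857, Function('O')(18)), Rational(1, 2)) = Pow(Add(4857, Add(Rational(33, 2), 18, Mul(Rational(3, 4), Pow(18, 2)))), Rational(1, 2)) = Pow(Add(4857, Add(Rational(33, 2), 18, Mul(Rational(3, 4), 324))), Rational(1, 2)) = Pow(Add(4857, Add(Rational(33, 2), 18, 243)), Rational(1, 2)) = Pow(Add(4857, Rational(555, 2)), Rational(1, 2)) = Pow(Rational(10269, 2), Rational(1, 2)) = Mul(Rational(3, 2), Pow(2282, Rational(1, 2)))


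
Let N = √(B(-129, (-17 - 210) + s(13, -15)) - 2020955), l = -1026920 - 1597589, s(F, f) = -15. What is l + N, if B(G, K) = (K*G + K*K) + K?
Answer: -2624509 + I*√1931415 ≈ -2.6245e+6 + 1389.8*I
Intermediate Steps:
B(G, K) = K + K² + G*K (B(G, K) = (G*K + K²) + K = (K² + G*K) + K = K + K² + G*K)
l = -2624509
N = I*√1931415 (N = √(((-17 - 210) - 15)*(1 - 129 + ((-17 - 210) - 15)) - 2020955) = √((-227 - 15)*(1 - 129 + (-227 - 15)) - 2020955) = √(-242*(1 - 129 - 242) - 2020955) = √(-242*(-370) - 2020955) = √(89540 - 2020955) = √(-1931415) = I*√1931415 ≈ 1389.8*I)
l + N = -2624509 + I*√1931415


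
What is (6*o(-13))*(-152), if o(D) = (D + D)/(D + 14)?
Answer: 23712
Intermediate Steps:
o(D) = 2*D/(14 + D) (o(D) = (2*D)/(14 + D) = 2*D/(14 + D))
(6*o(-13))*(-152) = (6*(2*(-13)/(14 - 13)))*(-152) = (6*(2*(-13)/1))*(-152) = (6*(2*(-13)*1))*(-152) = (6*(-26))*(-152) = -156*(-152) = 23712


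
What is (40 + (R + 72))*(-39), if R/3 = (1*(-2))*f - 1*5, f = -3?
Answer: -4485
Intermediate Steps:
R = 3 (R = 3*((1*(-2))*(-3) - 1*5) = 3*(-2*(-3) - 5) = 3*(6 - 5) = 3*1 = 3)
(40 + (R + 72))*(-39) = (40 + (3 + 72))*(-39) = (40 + 75)*(-39) = 115*(-39) = -4485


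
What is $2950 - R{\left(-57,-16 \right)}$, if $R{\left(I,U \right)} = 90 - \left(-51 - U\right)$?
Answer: $2825$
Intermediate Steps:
$R{\left(I,U \right)} = 141 + U$ ($R{\left(I,U \right)} = 90 + \left(51 + U\right) = 141 + U$)
$2950 - R{\left(-57,-16 \right)} = 2950 - \left(141 - 16\right) = 2950 - 125 = 2825$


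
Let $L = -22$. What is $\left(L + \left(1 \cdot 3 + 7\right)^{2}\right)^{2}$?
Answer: $6084$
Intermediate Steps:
$\left(L + \left(1 \cdot 3 + 7\right)^{2}\right)^{2} = \left(-22 + \left(1 \cdot 3 + 7\right)^{2}\right)^{2} = \left(-22 + \left(3 + 7\right)^{2}\right)^{2} = \left(-22 + 10^{2}\right)^{2} = \left(-22 + 100\right)^{2} = 78^{2} = 6084$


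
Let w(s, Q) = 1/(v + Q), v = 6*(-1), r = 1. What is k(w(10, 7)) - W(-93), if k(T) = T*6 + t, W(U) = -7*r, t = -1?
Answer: 12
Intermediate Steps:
W(U) = -7 (W(U) = -7*1 = -7)
v = -6
w(s, Q) = 1/(-6 + Q)
k(T) = -1 + 6*T (k(T) = T*6 - 1 = 6*T - 1 = -1 + 6*T)
k(w(10, 7)) - W(-93) = (-1 + 6/(-6 + 7)) - 1*(-7) = (-1 + 6/1) + 7 = (-1 + 6*1) + 7 = (-1 + 6) + 7 = 5 + 7 = 12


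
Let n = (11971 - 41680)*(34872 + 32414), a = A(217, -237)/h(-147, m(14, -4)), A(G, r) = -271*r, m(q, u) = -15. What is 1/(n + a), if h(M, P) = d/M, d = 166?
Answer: -166/331843403853 ≈ -5.0024e-10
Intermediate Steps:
h(M, P) = 166/M
a = -9441369/166 (a = (-271*(-237))/((166/(-147))) = 64227/((166*(-1/147))) = 64227/(-166/147) = 64227*(-147/166) = -9441369/166 ≈ -56876.)
n = -1998999774 (n = -29709*67286 = -1998999774)
1/(n + a) = 1/(-1998999774 - 9441369/166) = 1/(-331843403853/166) = -166/331843403853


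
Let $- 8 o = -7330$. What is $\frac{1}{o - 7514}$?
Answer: $- \frac{4}{26391} \approx -0.00015157$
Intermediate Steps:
$o = \frac{3665}{4}$ ($o = \left(- \frac{1}{8}\right) \left(-7330\right) = \frac{3665}{4} \approx 916.25$)
$\frac{1}{o - 7514} = \frac{1}{\frac{3665}{4} - 7514} = \frac{1}{- \frac{26391}{4}} = - \frac{4}{26391}$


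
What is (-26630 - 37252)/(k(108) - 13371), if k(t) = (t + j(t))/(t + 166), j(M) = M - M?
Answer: 2917278/610591 ≈ 4.7778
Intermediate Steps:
j(M) = 0
k(t) = t/(166 + t) (k(t) = (t + 0)/(t + 166) = t/(166 + t))
(-26630 - 37252)/(k(108) - 13371) = (-26630 - 37252)/(108/(166 + 108) - 13371) = -63882/(108/274 - 13371) = -63882/(108*(1/274) - 13371) = -63882/(54/137 - 13371) = -63882/(-1831773/137) = -63882*(-137/1831773) = 2917278/610591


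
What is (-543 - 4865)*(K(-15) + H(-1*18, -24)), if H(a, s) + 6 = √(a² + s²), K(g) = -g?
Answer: -210912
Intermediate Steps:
H(a, s) = -6 + √(a² + s²)
(-543 - 4865)*(K(-15) + H(-1*18, -24)) = (-543 - 4865)*(-1*(-15) + (-6 + √((-1*18)² + (-24)²))) = -5408*(15 + (-6 + √((-18)² + 576))) = -5408*(15 + (-6 + √(324 + 576))) = -5408*(15 + (-6 + √900)) = -5408*(15 + (-6 + 30)) = -5408*(15 + 24) = -5408*39 = -210912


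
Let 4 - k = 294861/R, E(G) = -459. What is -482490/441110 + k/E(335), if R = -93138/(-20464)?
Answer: 2316563554601/16541757333 ≈ 140.04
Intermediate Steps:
R = 46569/10232 (R = -93138*(-1/20464) = 46569/10232 ≈ 4.5513)
k = -52926868/817 (k = 4 - 294861/46569/10232 = 4 - 294861*10232/46569 = 4 - 1*52930136/817 = 4 - 52930136/817 = -52926868/817 ≈ -64782.)
-482490/441110 + k/E(335) = -482490/441110 - 52926868/817/(-459) = -482490*1/441110 - 52926868/817*(-1/459) = -48249/44111 + 52926868/375003 = 2316563554601/16541757333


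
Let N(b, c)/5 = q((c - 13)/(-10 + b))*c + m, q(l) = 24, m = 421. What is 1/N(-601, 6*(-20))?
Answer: -1/12295 ≈ -8.1334e-5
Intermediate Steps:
N(b, c) = 2105 + 120*c (N(b, c) = 5*(24*c + 421) = 5*(421 + 24*c) = 2105 + 120*c)
1/N(-601, 6*(-20)) = 1/(2105 + 120*(6*(-20))) = 1/(2105 + 120*(-120)) = 1/(2105 - 14400) = 1/(-12295) = -1/12295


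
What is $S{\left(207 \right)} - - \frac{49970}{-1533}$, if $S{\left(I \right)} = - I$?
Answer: $- \frac{367301}{1533} \approx -239.6$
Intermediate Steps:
$S{\left(207 \right)} - - \frac{49970}{-1533} = \left(-1\right) 207 - - \frac{49970}{-1533} = -207 - \left(-49970\right) \left(- \frac{1}{1533}\right) = -207 - \frac{49970}{1533} = - \frac{367301}{1533}$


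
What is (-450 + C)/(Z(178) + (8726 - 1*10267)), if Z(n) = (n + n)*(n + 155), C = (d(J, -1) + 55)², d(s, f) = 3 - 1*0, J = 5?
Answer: 2914/117007 ≈ 0.024904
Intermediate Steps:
d(s, f) = 3 (d(s, f) = 3 + 0 = 3)
C = 3364 (C = (3 + 55)² = 58² = 3364)
Z(n) = 2*n*(155 + n) (Z(n) = (2*n)*(155 + n) = 2*n*(155 + n))
(-450 + C)/(Z(178) + (8726 - 1*10267)) = (-450 + 3364)/(2*178*(155 + 178) + (8726 - 1*10267)) = 2914/(2*178*333 + (8726 - 10267)) = 2914/(118548 - 1541) = 2914/117007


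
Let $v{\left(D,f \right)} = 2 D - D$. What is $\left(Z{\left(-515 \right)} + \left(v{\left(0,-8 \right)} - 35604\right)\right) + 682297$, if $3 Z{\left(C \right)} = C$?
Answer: $\frac{1939564}{3} \approx 6.4652 \cdot 10^{5}$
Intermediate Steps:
$v{\left(D,f \right)} = D$
$Z{\left(C \right)} = \frac{C}{3}$
$\left(Z{\left(-515 \right)} + \left(v{\left(0,-8 \right)} - 35604\right)\right) + 682297 = \left(\frac{1}{3} \left(-515\right) + \left(0 - 35604\right)\right) + 682297 = \left(- \frac{515}{3} + \left(0 - 35604\right)\right) + 682297 = \left(- \frac{515}{3} - 35604\right) + 682297 = - \frac{107327}{3} + 682297 = \frac{1939564}{3}$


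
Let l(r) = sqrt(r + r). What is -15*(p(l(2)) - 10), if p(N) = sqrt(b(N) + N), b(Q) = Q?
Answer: 120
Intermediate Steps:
l(r) = sqrt(2)*sqrt(r) (l(r) = sqrt(2*r) = sqrt(2)*sqrt(r))
p(N) = sqrt(2)*sqrt(N) (p(N) = sqrt(N + N) = sqrt(2*N) = sqrt(2)*sqrt(N))
-15*(p(l(2)) - 10) = -15*(sqrt(2)*sqrt(sqrt(2)*sqrt(2)) - 10) = -15*(sqrt(2)*sqrt(2) - 10) = -15*(2 - 10) = -15*(-8) = 120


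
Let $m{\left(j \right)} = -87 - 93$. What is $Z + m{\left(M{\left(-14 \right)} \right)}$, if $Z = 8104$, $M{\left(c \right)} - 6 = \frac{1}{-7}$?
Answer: $7924$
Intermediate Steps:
$M{\left(c \right)} = \frac{41}{7}$ ($M{\left(c \right)} = 6 + \frac{1}{-7} = 6 - \frac{1}{7} = \frac{41}{7}$)
$m{\left(j \right)} = -180$ ($m{\left(j \right)} = -87 - 93 = -180$)
$Z + m{\left(M{\left(-14 \right)} \right)} = 8104 - 180 = 7924$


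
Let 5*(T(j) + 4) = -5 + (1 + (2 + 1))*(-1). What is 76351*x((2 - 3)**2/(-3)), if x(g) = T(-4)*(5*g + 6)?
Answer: -28784327/15 ≈ -1.9190e+6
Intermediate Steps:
T(j) = -29/5 (T(j) = -4 + (-5 + (1 + (2 + 1))*(-1))/5 = -4 + (-5 + (1 + 3)*(-1))/5 = -4 + (-5 + 4*(-1))/5 = -4 + (-5 - 4)/5 = -4 + (1/5)*(-9) = -4 - 9/5 = -29/5)
x(g) = -174/5 - 29*g (x(g) = -29*(5*g + 6)/5 = -29*(6 + 5*g)/5 = -174/5 - 29*g)
76351*x((2 - 3)**2/(-3)) = 76351*(-174/5 - 29*(2 - 3)**2/(-3)) = 76351*(-174/5 - 29*(-1)**2*(-1)/3) = 76351*(-174/5 - 29*(-1)/3) = 76351*(-174/5 - 29*(-1/3)) = 76351*(-174/5 + 29/3) = 76351*(-377/15) = -28784327/15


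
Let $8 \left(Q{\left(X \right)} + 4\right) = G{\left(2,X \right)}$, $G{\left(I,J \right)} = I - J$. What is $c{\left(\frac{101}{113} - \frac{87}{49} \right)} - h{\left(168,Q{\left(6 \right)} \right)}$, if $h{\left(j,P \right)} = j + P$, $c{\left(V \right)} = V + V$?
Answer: $- \frac{1830127}{11074} \approx -165.26$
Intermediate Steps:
$c{\left(V \right)} = 2 V$
$Q{\left(X \right)} = - \frac{15}{4} - \frac{X}{8}$ ($Q{\left(X \right)} = -4 + \frac{2 - X}{8} = -4 - \left(- \frac{1}{4} + \frac{X}{8}\right) = - \frac{15}{4} - \frac{X}{8}$)
$h{\left(j,P \right)} = P + j$
$c{\left(\frac{101}{113} - \frac{87}{49} \right)} - h{\left(168,Q{\left(6 \right)} \right)} = 2 \left(\frac{101}{113} - \frac{87}{49}\right) - \left(\left(- \frac{15}{4} - \frac{3}{4}\right) + 168\right) = 2 \left(101 \cdot \frac{1}{113} - \frac{87}{49}\right) - \left(\left(- \frac{15}{4} - \frac{3}{4}\right) + 168\right) = 2 \left(\frac{101}{113} - \frac{87}{49}\right) - \left(- \frac{9}{2} + 168\right) = 2 \left(- \frac{4882}{5537}\right) - \frac{327}{2} = - \frac{9764}{5537} - \frac{327}{2} = - \frac{1830127}{11074}$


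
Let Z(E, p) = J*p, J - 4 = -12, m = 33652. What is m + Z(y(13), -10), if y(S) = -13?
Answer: 33732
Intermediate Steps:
J = -8 (J = 4 - 12 = -8)
Z(E, p) = -8*p
m + Z(y(13), -10) = 33652 - 8*(-10) = 33652 + 80 = 33732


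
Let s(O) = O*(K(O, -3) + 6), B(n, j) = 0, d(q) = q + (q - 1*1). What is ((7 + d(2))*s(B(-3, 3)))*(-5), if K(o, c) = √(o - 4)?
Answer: 0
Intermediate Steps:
K(o, c) = √(-4 + o)
d(q) = -1 + 2*q (d(q) = q + (q - 1) = q + (-1 + q) = -1 + 2*q)
s(O) = O*(6 + √(-4 + O)) (s(O) = O*(√(-4 + O) + 6) = O*(6 + √(-4 + O)))
((7 + d(2))*s(B(-3, 3)))*(-5) = ((7 + (-1 + 2*2))*(0*(6 + √(-4 + 0))))*(-5) = ((7 + (-1 + 4))*(0*(6 + √(-4))))*(-5) = ((7 + 3)*(0*(6 + 2*I)))*(-5) = (10*0)*(-5) = 0*(-5) = 0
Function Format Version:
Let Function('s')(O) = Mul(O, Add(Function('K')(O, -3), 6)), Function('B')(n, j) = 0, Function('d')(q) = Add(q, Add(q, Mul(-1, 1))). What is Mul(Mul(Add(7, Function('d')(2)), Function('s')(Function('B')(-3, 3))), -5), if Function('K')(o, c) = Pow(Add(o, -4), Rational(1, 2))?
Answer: 0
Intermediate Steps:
Function('K')(o, c) = Pow(Add(-4, o), Rational(1, 2))
Function('d')(q) = Add(-1, Mul(2, q)) (Function('d')(q) = Add(q, Add(q, -1)) = Add(q, Add(-1, q)) = Add(-1, Mul(2, q)))
Function('s')(O) = Mul(O, Add(6, Pow(Add(-4, O), Rational(1, 2)))) (Function('s')(O) = Mul(O, Add(Pow(Add(-4, O), Rational(1, 2)), 6)) = Mul(O, Add(6, Pow(Add(-4, O), Rational(1, 2)))))
Mul(Mul(Add(7, Function('d')(2)), Function('s')(Function('B')(-3, 3))), -5) = Mul(Mul(Add(7, Add(-1, Mul(2, 2))), Mul(0, Add(6, Pow(Add(-4, 0), Rational(1, 2))))), -5) = Mul(Mul(Add(7, Add(-1, 4)), Mul(0, Add(6, Pow(-4, Rational(1, 2))))), -5) = Mul(Mul(Add(7, 3), Mul(0, Add(6, Mul(2, I)))), -5) = Mul(Mul(10, 0), -5) = Mul(0, -5) = 0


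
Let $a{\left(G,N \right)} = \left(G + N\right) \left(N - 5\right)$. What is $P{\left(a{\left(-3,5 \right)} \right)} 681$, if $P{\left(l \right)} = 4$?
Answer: $2724$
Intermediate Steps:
$a{\left(G,N \right)} = \left(-5 + N\right) \left(G + N\right)$ ($a{\left(G,N \right)} = \left(G + N\right) \left(-5 + N\right) = \left(-5 + N\right) \left(G + N\right)$)
$P{\left(a{\left(-3,5 \right)} \right)} 681 = 4 \cdot 681 = 2724$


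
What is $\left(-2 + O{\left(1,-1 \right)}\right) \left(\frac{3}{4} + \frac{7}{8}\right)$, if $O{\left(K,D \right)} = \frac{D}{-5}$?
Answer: $- \frac{117}{40} \approx -2.925$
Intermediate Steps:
$O{\left(K,D \right)} = - \frac{D}{5}$ ($O{\left(K,D \right)} = D \left(- \frac{1}{5}\right) = - \frac{D}{5}$)
$\left(-2 + O{\left(1,-1 \right)}\right) \left(\frac{3}{4} + \frac{7}{8}\right) = \left(-2 - - \frac{1}{5}\right) \left(\frac{3}{4} + \frac{7}{8}\right) = \left(-2 + \frac{1}{5}\right) \left(3 \cdot \frac{1}{4} + 7 \cdot \frac{1}{8}\right) = - \frac{9 \left(\frac{3}{4} + \frac{7}{8}\right)}{5} = \left(- \frac{9}{5}\right) \frac{13}{8} = - \frac{117}{40}$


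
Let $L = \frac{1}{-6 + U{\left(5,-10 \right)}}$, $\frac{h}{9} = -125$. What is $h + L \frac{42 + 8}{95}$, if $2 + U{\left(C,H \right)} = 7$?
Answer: $- \frac{21385}{19} \approx -1125.5$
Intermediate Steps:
$h = -1125$ ($h = 9 \left(-125\right) = -1125$)
$U{\left(C,H \right)} = 5$ ($U{\left(C,H \right)} = -2 + 7 = 5$)
$L = -1$ ($L = \frac{1}{-6 + 5} = \frac{1}{-1} = -1$)
$h + L \frac{42 + 8}{95} = -1125 - \frac{42 + 8}{95} = -1125 - 50 \cdot \frac{1}{95} = -1125 - \frac{10}{19} = - \frac{21385}{19}$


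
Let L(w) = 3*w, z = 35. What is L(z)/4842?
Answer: 35/1614 ≈ 0.021685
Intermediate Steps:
L(z)/4842 = (3*35)/4842 = 105*(1/4842) = 35/1614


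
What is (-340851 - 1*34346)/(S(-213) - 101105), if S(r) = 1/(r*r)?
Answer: 17022312693/4587032744 ≈ 3.7110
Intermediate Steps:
S(r) = r⁻²
(-340851 - 1*34346)/(S(-213) - 101105) = (-340851 - 1*34346)/((-213)⁻² - 101105) = (-340851 - 34346)/(1/45369 - 101105) = -375197/(-4587032744/45369) = -375197*(-45369/4587032744) = 17022312693/4587032744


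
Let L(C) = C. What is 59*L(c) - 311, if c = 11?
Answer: 338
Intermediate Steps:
59*L(c) - 311 = 59*11 - 311 = 649 - 311 = 338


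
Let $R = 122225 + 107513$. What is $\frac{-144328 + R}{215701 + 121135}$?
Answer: $\frac{42705}{168418} \approx 0.25357$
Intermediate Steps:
$R = 229738$
$\frac{-144328 + R}{215701 + 121135} = \frac{-144328 + 229738}{215701 + 121135} = \frac{85410}{336836} = 85410 \cdot \frac{1}{336836} = \frac{42705}{168418}$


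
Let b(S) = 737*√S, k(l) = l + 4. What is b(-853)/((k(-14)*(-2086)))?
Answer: 737*I*√853/20860 ≈ 1.0319*I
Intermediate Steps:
k(l) = 4 + l
b(-853)/((k(-14)*(-2086))) = (737*√(-853))/(((4 - 14)*(-2086))) = (737*(I*√853))/((-10*(-2086))) = (737*I*√853)/20860 = (737*I*√853)*(1/20860) = 737*I*√853/20860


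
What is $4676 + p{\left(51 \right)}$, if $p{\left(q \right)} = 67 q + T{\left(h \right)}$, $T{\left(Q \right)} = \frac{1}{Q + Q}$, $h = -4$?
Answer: $\frac{64743}{8} \approx 8092.9$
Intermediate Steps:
$T{\left(Q \right)} = \frac{1}{2 Q}$
$p{\left(q \right)} = - \frac{1}{8} + 67 q$ ($p{\left(q \right)} = 67 q + \frac{1}{2 \left(-4\right)} = 67 q + \frac{1}{2} \left(- \frac{1}{4}\right) = 67 q - \frac{1}{8} = - \frac{1}{8} + 67 q$)
$4676 + p{\left(51 \right)} = 4676 + \left(- \frac{1}{8} + 67 \cdot 51\right) = 4676 + \left(- \frac{1}{8} + 3417\right) = 4676 + \frac{27335}{8} = \frac{64743}{8}$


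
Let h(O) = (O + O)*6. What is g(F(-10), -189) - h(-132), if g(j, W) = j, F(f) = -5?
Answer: 1579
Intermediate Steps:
h(O) = 12*O (h(O) = (2*O)*6 = 12*O)
g(F(-10), -189) - h(-132) = -5 - 12*(-132) = -5 - 1*(-1584) = -5 + 1584 = 1579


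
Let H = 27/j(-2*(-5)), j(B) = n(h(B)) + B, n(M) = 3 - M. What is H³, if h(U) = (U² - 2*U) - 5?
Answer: -19683/238328 ≈ -0.082588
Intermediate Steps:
h(U) = -5 + U² - 2*U
j(B) = 8 - B² + 3*B (j(B) = (3 - (-5 + B² - 2*B)) + B = (3 + (5 - B² + 2*B)) + B = (8 - B² + 2*B) + B = 8 - B² + 3*B)
H = -27/62 (H = 27/(8 - (-2*(-5))² + 3*(-2*(-5))) = 27/(8 - 1*10² + 3*10) = 27/(8 - 1*100 + 30) = 27/(8 - 100 + 30) = 27/(-62) = 27*(-1/62) = -27/62 ≈ -0.43548)
H³ = (-27/62)³ = -19683/238328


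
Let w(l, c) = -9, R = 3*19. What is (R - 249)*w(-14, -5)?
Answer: 1728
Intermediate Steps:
R = 57
(R - 249)*w(-14, -5) = (57 - 249)*(-9) = -192*(-9) = 1728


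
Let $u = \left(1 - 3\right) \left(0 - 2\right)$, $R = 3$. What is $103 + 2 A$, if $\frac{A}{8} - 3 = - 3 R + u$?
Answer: $71$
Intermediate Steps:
$u = 4$ ($u = \left(-2\right) \left(-2\right) = 4$)
$A = -16$ ($A = 24 + 8 \left(\left(-3\right) 3 + 4\right) = 24 + 8 \left(-9 + 4\right) = 24 + 8 \left(-5\right) = 24 - 40 = -16$)
$103 + 2 A = 103 + 2 \left(-16\right) = 103 - 32 = 71$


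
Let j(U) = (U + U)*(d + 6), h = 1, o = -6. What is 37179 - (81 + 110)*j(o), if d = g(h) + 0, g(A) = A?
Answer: 53223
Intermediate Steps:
d = 1 (d = 1 + 0 = 1)
j(U) = 14*U (j(U) = (U + U)*(1 + 6) = (2*U)*7 = 14*U)
37179 - (81 + 110)*j(o) = 37179 - (81 + 110)*14*(-6) = 37179 - 191*(-84) = 37179 - 1*(-16044) = 37179 + 16044 = 53223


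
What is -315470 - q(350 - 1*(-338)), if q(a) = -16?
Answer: -315454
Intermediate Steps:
-315470 - q(350 - 1*(-338)) = -315470 - 1*(-16) = -315470 + 16 = -315454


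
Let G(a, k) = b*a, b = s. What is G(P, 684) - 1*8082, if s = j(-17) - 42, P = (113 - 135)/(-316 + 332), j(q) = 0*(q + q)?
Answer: -32097/4 ≈ -8024.3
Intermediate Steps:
j(q) = 0 (j(q) = 0*(2*q) = 0)
P = -11/8 (P = -22/16 = -22*1/16 = -11/8 ≈ -1.3750)
s = -42 (s = 0 - 42 = -42)
b = -42
G(a, k) = -42*a
G(P, 684) - 1*8082 = -42*(-11/8) - 1*8082 = 231/4 - 8082 = -32097/4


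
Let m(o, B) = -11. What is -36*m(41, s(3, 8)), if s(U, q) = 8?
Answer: 396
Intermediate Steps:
-36*m(41, s(3, 8)) = -36*(-11) = 396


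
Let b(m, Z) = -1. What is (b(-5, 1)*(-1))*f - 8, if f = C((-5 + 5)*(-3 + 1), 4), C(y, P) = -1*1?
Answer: -9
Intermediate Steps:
C(y, P) = -1
f = -1
(b(-5, 1)*(-1))*f - 8 = -1*(-1)*(-1) - 8 = 1*(-1) - 8 = -1 - 8 = -9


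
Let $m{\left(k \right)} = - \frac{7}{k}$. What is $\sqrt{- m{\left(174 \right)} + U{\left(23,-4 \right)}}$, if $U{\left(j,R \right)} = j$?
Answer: $\frac{\sqrt{697566}}{174} \approx 4.8$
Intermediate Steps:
$\sqrt{- m{\left(174 \right)} + U{\left(23,-4 \right)}} = \sqrt{- \frac{-7}{174} + 23} = \sqrt{\left(-1\right) \left(- \frac{7}{174}\right) + 23} = \sqrt{\frac{7}{174} + 23} = \sqrt{\frac{4009}{174}} = \frac{\sqrt{697566}}{174}$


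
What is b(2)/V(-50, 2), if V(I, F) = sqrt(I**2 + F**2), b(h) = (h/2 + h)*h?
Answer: 3*sqrt(626)/626 ≈ 0.11990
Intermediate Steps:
b(h) = 3*h**2/2 (b(h) = (h*(1/2) + h)*h = (h/2 + h)*h = (3*h/2)*h = 3*h**2/2)
V(I, F) = sqrt(F**2 + I**2)
b(2)/V(-50, 2) = ((3/2)*2**2)/(sqrt(2**2 + (-50)**2)) = ((3/2)*4)/(sqrt(4 + 2500)) = 6/(sqrt(2504)) = 6/((2*sqrt(626))) = 6*(sqrt(626)/1252) = 3*sqrt(626)/626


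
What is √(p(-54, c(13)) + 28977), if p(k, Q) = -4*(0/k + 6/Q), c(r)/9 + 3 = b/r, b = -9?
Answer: √1043198/6 ≈ 170.23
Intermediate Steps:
c(r) = -27 - 81/r (c(r) = -27 + 9*(-9/r) = -27 - 81/r)
p(k, Q) = -24/Q (p(k, Q) = -4*(0 + 6/Q) = -24/Q)
√(p(-54, c(13)) + 28977) = √(-24/(-27 - 81/13) + 28977) = √(-24/(-432/13) + 28977) = √(-24*(-13/432) + 28977) = √(13/18 + 28977) = √(521599/18) = √1043198/6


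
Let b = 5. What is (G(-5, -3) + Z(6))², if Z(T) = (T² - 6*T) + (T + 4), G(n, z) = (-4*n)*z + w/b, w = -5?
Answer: 2601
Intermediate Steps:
G(n, z) = -1 - 4*n*z (G(n, z) = (-4*n)*z - 5/5 = -4*n*z - 5*⅕ = -4*n*z - 1 = -1 - 4*n*z)
Z(T) = 4 + T² - 5*T (Z(T) = (T² - 6*T) + (4 + T) = 4 + T² - 5*T)
(G(-5, -3) + Z(6))² = ((-1 - 4*(-5)*(-3)) + (4 + 6² - 5*6))² = ((-1 - 60) + (4 + 36 - 30))² = (-61 + 10)² = (-51)² = 2601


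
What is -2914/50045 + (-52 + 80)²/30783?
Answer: -50466382/1540535235 ≈ -0.032759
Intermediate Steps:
-2914/50045 + (-52 + 80)²/30783 = -2914*1/50045 + 28²*(1/30783) = -2914/50045 + 784*(1/30783) = -2914/50045 + 784/30783 = -50466382/1540535235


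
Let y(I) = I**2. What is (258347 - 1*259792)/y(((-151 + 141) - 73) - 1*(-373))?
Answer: -289/16820 ≈ -0.017182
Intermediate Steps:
(258347 - 1*259792)/y(((-151 + 141) - 73) - 1*(-373)) = (258347 - 1*259792)/((((-151 + 141) - 73) - 1*(-373))**2) = (258347 - 259792)/(((-10 - 73) + 373)**2) = -1445/(-83 + 373)**2 = -1445/(290**2) = -1445/84100 = -1445*1/84100 = -289/16820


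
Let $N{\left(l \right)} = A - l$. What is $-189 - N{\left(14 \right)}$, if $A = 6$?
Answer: $-181$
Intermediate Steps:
$N{\left(l \right)} = 6 - l$
$-189 - N{\left(14 \right)} = -189 - \left(6 - 14\right) = -189 - -8 = -189 + 8 = -181$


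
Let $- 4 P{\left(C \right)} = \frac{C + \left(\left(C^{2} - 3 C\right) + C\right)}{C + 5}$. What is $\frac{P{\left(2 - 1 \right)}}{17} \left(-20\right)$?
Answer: $0$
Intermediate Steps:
$P{\left(C \right)} = - \frac{C^{2} - C}{4 \left(5 + C\right)}$ ($P{\left(C \right)} = - \frac{\left(C + \left(\left(C^{2} - 3 C\right) + C\right)\right) \frac{1}{C + 5}}{4} = - \frac{\left(C + \left(C^{2} - 2 C\right)\right) \frac{1}{5 + C}}{4} = - \frac{\left(C^{2} - C\right) \frac{1}{5 + C}}{4} = - \frac{\frac{1}{5 + C} \left(C^{2} - C\right)}{4} = - \frac{C^{2} - C}{4 \left(5 + C\right)}$)
$\frac{P{\left(2 - 1 \right)}}{17} \left(-20\right) = \frac{\frac{1}{4} \left(2 - 1\right) \frac{1}{5 + \left(2 - 1\right)} \left(1 - \left(2 - 1\right)\right)}{17} \left(-20\right) = \frac{\frac{1}{4} \cdot 1 \frac{1}{5 + 1} \left(1 - 1\right)}{17} \left(-20\right) = \frac{\frac{1}{4} \cdot 1 \cdot \frac{1}{6} \left(1 - 1\right)}{17} \left(-20\right) = \frac{\frac{1}{4} \cdot 1 \cdot \frac{1}{6} \cdot 0}{17} \left(-20\right) = \frac{1}{17} \cdot 0 \left(-20\right) = 0 \left(-20\right) = 0$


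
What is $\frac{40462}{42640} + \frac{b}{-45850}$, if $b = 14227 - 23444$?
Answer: $\frac{112409779}{97752200} \approx 1.1499$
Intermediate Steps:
$b = -9217$
$\frac{40462}{42640} + \frac{b}{-45850} = \frac{40462}{42640} - \frac{9217}{-45850} = 40462 \cdot \frac{1}{42640} - - \frac{9217}{45850} = \frac{20231}{21320} + \frac{9217}{45850} = \frac{112409779}{97752200}$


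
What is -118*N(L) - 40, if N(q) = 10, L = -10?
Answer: -1220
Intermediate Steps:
-118*N(L) - 40 = -118*10 - 40 = -1180 - 40 = -1220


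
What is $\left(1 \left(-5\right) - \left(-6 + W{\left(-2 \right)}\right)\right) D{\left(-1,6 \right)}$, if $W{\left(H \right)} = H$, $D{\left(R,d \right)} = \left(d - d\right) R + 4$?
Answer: $12$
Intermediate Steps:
$D{\left(R,d \right)} = 4$ ($D{\left(R,d \right)} = 0 R + 4 = 0 + 4 = 4$)
$\left(1 \left(-5\right) - \left(-6 + W{\left(-2 \right)}\right)\right) D{\left(-1,6 \right)} = \left(1 \left(-5\right) + \left(6 - -2\right)\right) 4 = \left(-5 + \left(6 + 2\right)\right) 4 = \left(-5 + 8\right) 4 = 3 \cdot 4 = 12$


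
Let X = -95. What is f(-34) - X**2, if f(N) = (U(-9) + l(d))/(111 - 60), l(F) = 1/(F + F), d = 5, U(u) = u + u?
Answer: -4602929/510 ≈ -9025.3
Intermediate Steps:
U(u) = 2*u
l(F) = 1/(2*F)
f(N) = -179/510 (f(N) = (2*(-9) + (1/2)/5)/(111 - 60) = (-18 + (1/2)*(1/5))/51 = (-18 + 1/10)*(1/51) = -179/10*1/51 = -179/510)
f(-34) - X**2 = -179/510 - 1*(-95)**2 = -179/510 - 1*9025 = -179/510 - 9025 = -4602929/510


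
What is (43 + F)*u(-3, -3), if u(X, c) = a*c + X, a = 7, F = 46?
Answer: -2136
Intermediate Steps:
u(X, c) = X + 7*c (u(X, c) = 7*c + X = X + 7*c)
(43 + F)*u(-3, -3) = (43 + 46)*(-3 + 7*(-3)) = 89*(-3 - 21) = 89*(-24) = -2136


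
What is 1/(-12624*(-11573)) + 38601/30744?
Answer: 78326550493/62383654704 ≈ 1.2556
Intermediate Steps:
1/(-12624*(-11573)) + 38601/30744 = -1/12624*(-1/11573) + 38601*(1/30744) = 1/146097552 + 4289/3416 = 78326550493/62383654704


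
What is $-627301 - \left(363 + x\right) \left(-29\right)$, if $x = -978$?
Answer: $-645136$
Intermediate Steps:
$-627301 - \left(363 + x\right) \left(-29\right) = -627301 - \left(363 - 978\right) \left(-29\right) = -627301 - \left(-615\right) \left(-29\right) = -627301 - 17835 = -645136$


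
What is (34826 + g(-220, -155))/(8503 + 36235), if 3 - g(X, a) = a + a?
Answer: 35139/44738 ≈ 0.78544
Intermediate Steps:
g(X, a) = 3 - 2*a (g(X, a) = 3 - (a + a) = 3 - 2*a)
(34826 + g(-220, -155))/(8503 + 36235) = (34826 + (3 - 2*(-155)))/(8503 + 36235) = (34826 + (3 + 310))/44738 = (34826 + 313)*(1/44738) = 35139*(1/44738) = 35139/44738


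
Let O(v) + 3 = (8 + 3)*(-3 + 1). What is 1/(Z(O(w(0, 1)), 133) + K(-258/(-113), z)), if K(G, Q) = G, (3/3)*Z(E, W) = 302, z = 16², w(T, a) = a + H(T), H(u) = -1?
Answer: 113/34384 ≈ 0.0032864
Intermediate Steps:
w(T, a) = -1 + a (w(T, a) = a - 1 = -1 + a)
O(v) = -25 (O(v) = -3 + (8 + 3)*(-3 + 1) = -3 + 11*(-2) = -3 - 22 = -25)
z = 256
Z(E, W) = 302
1/(Z(O(w(0, 1)), 133) + K(-258/(-113), z)) = 1/(302 - 258/(-113)) = 1/(302 - 258*(-1/113)) = 1/(302 + 258/113) = 1/(34384/113) = 113/34384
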